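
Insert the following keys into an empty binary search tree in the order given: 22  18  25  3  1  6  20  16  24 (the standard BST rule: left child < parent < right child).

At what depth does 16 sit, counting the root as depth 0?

22: root
18: left child of 22 (depth 1)
25: right child of 22 (depth 1)
3: left child of 18 (depth 2)
1: left child of 3 (depth 3)
6: right child of 3 (depth 3)
20: right child of 18 (depth 2)
16: right child of 6 (depth 4)
24: left child of 25 (depth 2)

Path to 16: 22 → 18 → 3 → 6 → 16, which is 4 edges.

4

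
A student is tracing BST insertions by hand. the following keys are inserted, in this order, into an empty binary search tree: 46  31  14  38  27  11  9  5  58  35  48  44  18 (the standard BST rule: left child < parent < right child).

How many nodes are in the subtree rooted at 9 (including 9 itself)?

2

Insert 46: tree is empty, so 46 becomes the root.
Insert 31: 31 < 46 → go left. Place as left child of 46.
Insert 14: 14 < 46 → go left; 14 < 31 → go left. Place as left child of 31.
Insert 38: 38 < 46 → go left; 38 > 31 → go right. Place as right child of 31.
Insert 27: 27 < 46 → go left; 27 < 31 → go left; 27 > 14 → go right. Place as right child of 14.
Insert 11: 11 < 46 → go left; 11 < 31 → go left; 11 < 14 → go left. Place as left child of 14.
Insert 9: 9 < 46 → go left; 9 < 31 → go left; 9 < 14 → go left; 9 < 11 → go left. Place as left child of 11.
Insert 5: 5 < 46 → go left; 5 < 31 → go left; 5 < 14 → go left; 5 < 11 → go left; 5 < 9 → go left. Place as left child of 9.
Insert 58: 58 > 46 → go right. Place as right child of 46.
Insert 35: 35 < 46 → go left; 35 > 31 → go right; 35 < 38 → go left. Place as left child of 38.
Insert 48: 48 > 46 → go right; 48 < 58 → go left. Place as left child of 58.
Insert 44: 44 < 46 → go left; 44 > 31 → go right; 44 > 38 → go right. Place as right child of 38.
Insert 18: 18 < 46 → go left; 18 < 31 → go left; 18 > 14 → go right; 18 < 27 → go left. Place as left child of 27.

Subtree rooted at 9 contains: 9, 5 — 2 nodes.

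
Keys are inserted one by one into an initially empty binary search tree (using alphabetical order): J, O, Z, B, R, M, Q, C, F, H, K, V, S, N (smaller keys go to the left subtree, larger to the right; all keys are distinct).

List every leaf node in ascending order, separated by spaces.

H K N Q S

Insert J: tree is empty, so J becomes the root.
Insert O: O > J → go right. Place as right child of J.
Insert Z: Z > J → go right; Z > O → go right. Place as right child of O.
Insert B: B < J → go left. Place as left child of J.
Insert R: R > J → go right; R > O → go right; R < Z → go left. Place as left child of Z.
Insert M: M > J → go right; M < O → go left. Place as left child of O.
Insert Q: Q > J → go right; Q > O → go right; Q < Z → go left; Q < R → go left. Place as left child of R.
Insert C: C < J → go left; C > B → go right. Place as right child of B.
Insert F: F < J → go left; F > B → go right; F > C → go right. Place as right child of C.
Insert H: H < J → go left; H > B → go right; H > C → go right; H > F → go right. Place as right child of F.
Insert K: K > J → go right; K < O → go left; K < M → go left. Place as left child of M.
Insert V: V > J → go right; V > O → go right; V < Z → go left; V > R → go right. Place as right child of R.
Insert S: S > J → go right; S > O → go right; S < Z → go left; S > R → go right; S < V → go left. Place as left child of V.
Insert N: N > J → go right; N < O → go left; N > M → go right. Place as right child of M.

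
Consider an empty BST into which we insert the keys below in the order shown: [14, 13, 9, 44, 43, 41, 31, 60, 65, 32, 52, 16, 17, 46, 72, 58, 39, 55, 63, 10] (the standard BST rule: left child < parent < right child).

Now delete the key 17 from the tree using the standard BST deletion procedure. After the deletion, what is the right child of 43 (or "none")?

14: root
13: left child of 14 (depth 1)
9: left child of 13 (depth 2)
44: right child of 14 (depth 1)
43: left child of 44 (depth 2)
41: left child of 43 (depth 3)
31: left child of 41 (depth 4)
60: right child of 44 (depth 2)
65: right child of 60 (depth 3)
32: right child of 31 (depth 5)
52: left child of 60 (depth 3)
16: left child of 31 (depth 5)
17: right child of 16 (depth 6)
46: left child of 52 (depth 4)
72: right child of 65 (depth 4)
58: right child of 52 (depth 4)
39: right child of 32 (depth 6)
55: left child of 58 (depth 5)
63: left child of 65 (depth 4)
10: right child of 9 (depth 3)

Delete 17 (at most one child — splice it out).
After deletion, 43's right child: none.

none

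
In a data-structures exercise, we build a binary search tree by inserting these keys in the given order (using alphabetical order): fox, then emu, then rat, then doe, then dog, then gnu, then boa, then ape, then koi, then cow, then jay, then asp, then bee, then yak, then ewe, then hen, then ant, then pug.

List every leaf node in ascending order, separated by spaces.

Insert fox: tree is empty, so fox becomes the root.
Insert emu: emu < fox → go left. Place as left child of fox.
Insert rat: rat > fox → go right. Place as right child of fox.
Insert doe: doe < fox → go left; doe < emu → go left. Place as left child of emu.
Insert dog: dog < fox → go left; dog < emu → go left; dog > doe → go right. Place as right child of doe.
Insert gnu: gnu > fox → go right; gnu < rat → go left. Place as left child of rat.
Insert boa: boa < fox → go left; boa < emu → go left; boa < doe → go left. Place as left child of doe.
Insert ape: ape < fox → go left; ape < emu → go left; ape < doe → go left; ape < boa → go left. Place as left child of boa.
Insert koi: koi > fox → go right; koi < rat → go left; koi > gnu → go right. Place as right child of gnu.
Insert cow: cow < fox → go left; cow < emu → go left; cow < doe → go left; cow > boa → go right. Place as right child of boa.
Insert jay: jay > fox → go right; jay < rat → go left; jay > gnu → go right; jay < koi → go left. Place as left child of koi.
Insert asp: asp < fox → go left; asp < emu → go left; asp < doe → go left; asp < boa → go left; asp > ape → go right. Place as right child of ape.
Insert bee: bee < fox → go left; bee < emu → go left; bee < doe → go left; bee < boa → go left; bee > ape → go right; bee > asp → go right. Place as right child of asp.
Insert yak: yak > fox → go right; yak > rat → go right. Place as right child of rat.
Insert ewe: ewe < fox → go left; ewe > emu → go right. Place as right child of emu.
Insert hen: hen > fox → go right; hen < rat → go left; hen > gnu → go right; hen < koi → go left; hen < jay → go left. Place as left child of jay.
Insert ant: ant < fox → go left; ant < emu → go left; ant < doe → go left; ant < boa → go left; ant < ape → go left. Place as left child of ape.
Insert pug: pug > fox → go right; pug < rat → go left; pug > gnu → go right; pug > koi → go right. Place as right child of koi.

ant bee cow dog ewe hen pug yak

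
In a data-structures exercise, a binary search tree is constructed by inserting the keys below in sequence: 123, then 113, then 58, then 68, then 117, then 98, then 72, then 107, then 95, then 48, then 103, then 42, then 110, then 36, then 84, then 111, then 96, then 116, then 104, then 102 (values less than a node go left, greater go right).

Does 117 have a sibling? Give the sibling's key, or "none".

58

Resulting structure (node: left, right):
  123: L=113, R=–
  113: L=58, R=117
  58: L=48, R=68
  68: L=–, R=98
  117: L=116, R=–
  98: L=72, R=107
  72: L=–, R=95
  107: L=103, R=110
  95: L=84, R=96
  48: L=42, R=–
  103: L=102, R=104
  42: L=36, R=–
  110: L=–, R=111
  36: L=–, R=–
  84: L=–, R=–
  111: L=–, R=–
  96: L=–, R=–
  116: L=–, R=–
  104: L=–, R=–
  102: L=–, R=–

117's parent is 113; the other child of 113 is 58.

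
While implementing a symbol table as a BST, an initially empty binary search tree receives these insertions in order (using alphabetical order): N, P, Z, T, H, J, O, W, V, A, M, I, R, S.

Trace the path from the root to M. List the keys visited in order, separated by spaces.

Insert N: tree is empty, so N becomes the root.
Insert P: P > N → go right. Place as right child of N.
Insert Z: Z > N → go right; Z > P → go right. Place as right child of P.
Insert T: T > N → go right; T > P → go right; T < Z → go left. Place as left child of Z.
Insert H: H < N → go left. Place as left child of N.
Insert J: J < N → go left; J > H → go right. Place as right child of H.
Insert O: O > N → go right; O < P → go left. Place as left child of P.
Insert W: W > N → go right; W > P → go right; W < Z → go left; W > T → go right. Place as right child of T.
Insert V: V > N → go right; V > P → go right; V < Z → go left; V > T → go right; V < W → go left. Place as left child of W.
Insert A: A < N → go left; A < H → go left. Place as left child of H.
Insert M: M < N → go left; M > H → go right; M > J → go right. Place as right child of J.
Insert I: I < N → go left; I > H → go right; I < J → go left. Place as left child of J.
Insert R: R > N → go right; R > P → go right; R < Z → go left; R < T → go left. Place as left child of T.
Insert S: S > N → go right; S > P → go right; S < Z → go left; S < T → go left; S > R → go right. Place as right child of R.

N H J M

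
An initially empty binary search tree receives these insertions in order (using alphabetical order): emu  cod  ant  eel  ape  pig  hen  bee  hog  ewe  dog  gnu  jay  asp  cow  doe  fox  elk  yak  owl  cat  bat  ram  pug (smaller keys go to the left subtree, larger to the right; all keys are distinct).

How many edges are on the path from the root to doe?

5

Insert emu: tree is empty, so emu becomes the root.
Insert cod: cod < emu → go left. Place as left child of emu.
Insert ant: ant < emu → go left; ant < cod → go left. Place as left child of cod.
Insert eel: eel < emu → go left; eel > cod → go right. Place as right child of cod.
Insert ape: ape < emu → go left; ape < cod → go left; ape > ant → go right. Place as right child of ant.
Insert pig: pig > emu → go right. Place as right child of emu.
Insert hen: hen > emu → go right; hen < pig → go left. Place as left child of pig.
Insert bee: bee < emu → go left; bee < cod → go left; bee > ant → go right; bee > ape → go right. Place as right child of ape.
Insert hog: hog > emu → go right; hog < pig → go left; hog > hen → go right. Place as right child of hen.
Insert ewe: ewe > emu → go right; ewe < pig → go left; ewe < hen → go left. Place as left child of hen.
Insert dog: dog < emu → go left; dog > cod → go right; dog < eel → go left. Place as left child of eel.
Insert gnu: gnu > emu → go right; gnu < pig → go left; gnu < hen → go left; gnu > ewe → go right. Place as right child of ewe.
Insert jay: jay > emu → go right; jay < pig → go left; jay > hen → go right; jay > hog → go right. Place as right child of hog.
Insert asp: asp < emu → go left; asp < cod → go left; asp > ant → go right; asp > ape → go right; asp < bee → go left. Place as left child of bee.
Insert cow: cow < emu → go left; cow > cod → go right; cow < eel → go left; cow < dog → go left. Place as left child of dog.
Insert doe: doe < emu → go left; doe > cod → go right; doe < eel → go left; doe < dog → go left; doe > cow → go right. Place as right child of cow.
Insert fox: fox > emu → go right; fox < pig → go left; fox < hen → go left; fox > ewe → go right; fox < gnu → go left. Place as left child of gnu.
Insert elk: elk < emu → go left; elk > cod → go right; elk > eel → go right. Place as right child of eel.
Insert yak: yak > emu → go right; yak > pig → go right. Place as right child of pig.
Insert owl: owl > emu → go right; owl < pig → go left; owl > hen → go right; owl > hog → go right; owl > jay → go right. Place as right child of jay.
Insert cat: cat < emu → go left; cat < cod → go left; cat > ant → go right; cat > ape → go right; cat > bee → go right. Place as right child of bee.
Insert bat: bat < emu → go left; bat < cod → go left; bat > ant → go right; bat > ape → go right; bat < bee → go left; bat > asp → go right. Place as right child of asp.
Insert ram: ram > emu → go right; ram > pig → go right; ram < yak → go left. Place as left child of yak.
Insert pug: pug > emu → go right; pug > pig → go right; pug < yak → go left; pug < ram → go left. Place as left child of ram.

Path to doe: emu → cod → eel → dog → cow → doe, which is 5 edges.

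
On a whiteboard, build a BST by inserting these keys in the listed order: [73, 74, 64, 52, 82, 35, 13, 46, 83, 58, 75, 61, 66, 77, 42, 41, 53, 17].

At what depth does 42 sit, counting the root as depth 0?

5

Insert 73: tree is empty, so 73 becomes the root.
Insert 74: 74 > 73 → go right. Place as right child of 73.
Insert 64: 64 < 73 → go left. Place as left child of 73.
Insert 52: 52 < 73 → go left; 52 < 64 → go left. Place as left child of 64.
Insert 82: 82 > 73 → go right; 82 > 74 → go right. Place as right child of 74.
Insert 35: 35 < 73 → go left; 35 < 64 → go left; 35 < 52 → go left. Place as left child of 52.
Insert 13: 13 < 73 → go left; 13 < 64 → go left; 13 < 52 → go left; 13 < 35 → go left. Place as left child of 35.
Insert 46: 46 < 73 → go left; 46 < 64 → go left; 46 < 52 → go left; 46 > 35 → go right. Place as right child of 35.
Insert 83: 83 > 73 → go right; 83 > 74 → go right; 83 > 82 → go right. Place as right child of 82.
Insert 58: 58 < 73 → go left; 58 < 64 → go left; 58 > 52 → go right. Place as right child of 52.
Insert 75: 75 > 73 → go right; 75 > 74 → go right; 75 < 82 → go left. Place as left child of 82.
Insert 61: 61 < 73 → go left; 61 < 64 → go left; 61 > 52 → go right; 61 > 58 → go right. Place as right child of 58.
Insert 66: 66 < 73 → go left; 66 > 64 → go right. Place as right child of 64.
Insert 77: 77 > 73 → go right; 77 > 74 → go right; 77 < 82 → go left; 77 > 75 → go right. Place as right child of 75.
Insert 42: 42 < 73 → go left; 42 < 64 → go left; 42 < 52 → go left; 42 > 35 → go right; 42 < 46 → go left. Place as left child of 46.
Insert 41: 41 < 73 → go left; 41 < 64 → go left; 41 < 52 → go left; 41 > 35 → go right; 41 < 46 → go left; 41 < 42 → go left. Place as left child of 42.
Insert 53: 53 < 73 → go left; 53 < 64 → go left; 53 > 52 → go right; 53 < 58 → go left. Place as left child of 58.
Insert 17: 17 < 73 → go left; 17 < 64 → go left; 17 < 52 → go left; 17 < 35 → go left; 17 > 13 → go right. Place as right child of 13.

Path to 42: 73 → 64 → 52 → 35 → 46 → 42, which is 5 edges.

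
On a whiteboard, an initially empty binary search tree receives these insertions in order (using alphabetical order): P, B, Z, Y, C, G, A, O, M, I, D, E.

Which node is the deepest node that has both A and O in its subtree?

B

P: root
B: left child of P (depth 1)
Z: right child of P (depth 1)
Y: left child of Z (depth 2)
C: right child of B (depth 2)
G: right child of C (depth 3)
A: left child of B (depth 2)
O: right child of G (depth 4)
M: left child of O (depth 5)
I: left child of M (depth 6)
D: left child of G (depth 4)
E: right child of D (depth 5)

Path to A: P → B → A
Path to O: P → B → C → G → O
The paths share a prefix ending at B, then split left and right.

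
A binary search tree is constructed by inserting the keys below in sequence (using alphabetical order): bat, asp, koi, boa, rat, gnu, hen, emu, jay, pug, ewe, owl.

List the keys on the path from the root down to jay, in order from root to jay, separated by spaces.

bat koi boa gnu hen jay

Resulting structure (node: left, right):
  bat: L=asp, R=koi
  asp: L=–, R=–
  koi: L=boa, R=rat
  boa: L=–, R=gnu
  rat: L=pug, R=–
  gnu: L=emu, R=hen
  hen: L=–, R=jay
  emu: L=–, R=ewe
  jay: L=–, R=–
  pug: L=owl, R=–
  ewe: L=–, R=–
  owl: L=–, R=–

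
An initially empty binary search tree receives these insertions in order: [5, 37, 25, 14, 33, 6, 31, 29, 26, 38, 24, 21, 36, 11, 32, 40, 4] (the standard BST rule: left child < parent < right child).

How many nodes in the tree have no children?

7

5: root
37: right child of 5 (depth 1)
25: left child of 37 (depth 2)
14: left child of 25 (depth 3)
33: right child of 25 (depth 3)
6: left child of 14 (depth 4)
31: left child of 33 (depth 4)
29: left child of 31 (depth 5)
26: left child of 29 (depth 6)
38: right child of 37 (depth 2)
24: right child of 14 (depth 4)
21: left child of 24 (depth 5)
36: right child of 33 (depth 4)
11: right child of 6 (depth 5)
32: right child of 31 (depth 5)
40: right child of 38 (depth 3)
4: left child of 5 (depth 1)

Leaves: 4, 11, 21, 26, 32, 36, 40 — 7 in total.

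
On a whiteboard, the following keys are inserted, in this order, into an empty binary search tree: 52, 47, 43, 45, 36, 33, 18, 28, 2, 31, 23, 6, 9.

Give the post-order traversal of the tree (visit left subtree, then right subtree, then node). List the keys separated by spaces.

9 6 2 23 31 28 18 33 36 45 43 47 52

52: root
47: left child of 52 (depth 1)
43: left child of 47 (depth 2)
45: right child of 43 (depth 3)
36: left child of 43 (depth 3)
33: left child of 36 (depth 4)
18: left child of 33 (depth 5)
28: right child of 18 (depth 6)
2: left child of 18 (depth 6)
31: right child of 28 (depth 7)
23: left child of 28 (depth 7)
6: right child of 2 (depth 7)
9: right child of 6 (depth 8)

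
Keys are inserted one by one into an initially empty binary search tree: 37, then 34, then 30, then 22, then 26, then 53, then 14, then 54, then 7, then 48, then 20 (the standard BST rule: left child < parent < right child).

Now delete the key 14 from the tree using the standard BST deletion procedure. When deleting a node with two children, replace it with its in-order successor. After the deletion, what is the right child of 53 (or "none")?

Insert 37: tree is empty, so 37 becomes the root.
Insert 34: 34 < 37 → go left. Place as left child of 37.
Insert 30: 30 < 37 → go left; 30 < 34 → go left. Place as left child of 34.
Insert 22: 22 < 37 → go left; 22 < 34 → go left; 22 < 30 → go left. Place as left child of 30.
Insert 26: 26 < 37 → go left; 26 < 34 → go left; 26 < 30 → go left; 26 > 22 → go right. Place as right child of 22.
Insert 53: 53 > 37 → go right. Place as right child of 37.
Insert 14: 14 < 37 → go left; 14 < 34 → go left; 14 < 30 → go left; 14 < 22 → go left. Place as left child of 22.
Insert 54: 54 > 37 → go right; 54 > 53 → go right. Place as right child of 53.
Insert 7: 7 < 37 → go left; 7 < 34 → go left; 7 < 30 → go left; 7 < 22 → go left; 7 < 14 → go left. Place as left child of 14.
Insert 48: 48 > 37 → go right; 48 < 53 → go left. Place as left child of 53.
Insert 20: 20 < 37 → go left; 20 < 34 → go left; 20 < 30 → go left; 20 < 22 → go left; 20 > 14 → go right. Place as right child of 14.

Delete 14 (two children — replace with in-order successor).
After deletion, 53's right child: 54.

54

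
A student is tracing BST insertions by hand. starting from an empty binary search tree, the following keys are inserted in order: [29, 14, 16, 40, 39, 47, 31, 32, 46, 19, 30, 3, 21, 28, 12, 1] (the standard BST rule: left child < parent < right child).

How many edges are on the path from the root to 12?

3

Insert 29: tree is empty, so 29 becomes the root.
Insert 14: 14 < 29 → go left. Place as left child of 29.
Insert 16: 16 < 29 → go left; 16 > 14 → go right. Place as right child of 14.
Insert 40: 40 > 29 → go right. Place as right child of 29.
Insert 39: 39 > 29 → go right; 39 < 40 → go left. Place as left child of 40.
Insert 47: 47 > 29 → go right; 47 > 40 → go right. Place as right child of 40.
Insert 31: 31 > 29 → go right; 31 < 40 → go left; 31 < 39 → go left. Place as left child of 39.
Insert 32: 32 > 29 → go right; 32 < 40 → go left; 32 < 39 → go left; 32 > 31 → go right. Place as right child of 31.
Insert 46: 46 > 29 → go right; 46 > 40 → go right; 46 < 47 → go left. Place as left child of 47.
Insert 19: 19 < 29 → go left; 19 > 14 → go right; 19 > 16 → go right. Place as right child of 16.
Insert 30: 30 > 29 → go right; 30 < 40 → go left; 30 < 39 → go left; 30 < 31 → go left. Place as left child of 31.
Insert 3: 3 < 29 → go left; 3 < 14 → go left. Place as left child of 14.
Insert 21: 21 < 29 → go left; 21 > 14 → go right; 21 > 16 → go right; 21 > 19 → go right. Place as right child of 19.
Insert 28: 28 < 29 → go left; 28 > 14 → go right; 28 > 16 → go right; 28 > 19 → go right; 28 > 21 → go right. Place as right child of 21.
Insert 12: 12 < 29 → go left; 12 < 14 → go left; 12 > 3 → go right. Place as right child of 3.
Insert 1: 1 < 29 → go left; 1 < 14 → go left; 1 < 3 → go left. Place as left child of 3.

Path to 12: 29 → 14 → 3 → 12, which is 3 edges.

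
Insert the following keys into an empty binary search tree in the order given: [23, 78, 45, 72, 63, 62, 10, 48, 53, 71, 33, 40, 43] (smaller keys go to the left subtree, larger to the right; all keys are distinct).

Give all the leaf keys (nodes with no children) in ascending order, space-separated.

Insert 23: tree is empty, so 23 becomes the root.
Insert 78: 78 > 23 → go right. Place as right child of 23.
Insert 45: 45 > 23 → go right; 45 < 78 → go left. Place as left child of 78.
Insert 72: 72 > 23 → go right; 72 < 78 → go left; 72 > 45 → go right. Place as right child of 45.
Insert 63: 63 > 23 → go right; 63 < 78 → go left; 63 > 45 → go right; 63 < 72 → go left. Place as left child of 72.
Insert 62: 62 > 23 → go right; 62 < 78 → go left; 62 > 45 → go right; 62 < 72 → go left; 62 < 63 → go left. Place as left child of 63.
Insert 10: 10 < 23 → go left. Place as left child of 23.
Insert 48: 48 > 23 → go right; 48 < 78 → go left; 48 > 45 → go right; 48 < 72 → go left; 48 < 63 → go left; 48 < 62 → go left. Place as left child of 62.
Insert 53: 53 > 23 → go right; 53 < 78 → go left; 53 > 45 → go right; 53 < 72 → go left; 53 < 63 → go left; 53 < 62 → go left; 53 > 48 → go right. Place as right child of 48.
Insert 71: 71 > 23 → go right; 71 < 78 → go left; 71 > 45 → go right; 71 < 72 → go left; 71 > 63 → go right. Place as right child of 63.
Insert 33: 33 > 23 → go right; 33 < 78 → go left; 33 < 45 → go left. Place as left child of 45.
Insert 40: 40 > 23 → go right; 40 < 78 → go left; 40 < 45 → go left; 40 > 33 → go right. Place as right child of 33.
Insert 43: 43 > 23 → go right; 43 < 78 → go left; 43 < 45 → go left; 43 > 33 → go right; 43 > 40 → go right. Place as right child of 40.

10 43 53 71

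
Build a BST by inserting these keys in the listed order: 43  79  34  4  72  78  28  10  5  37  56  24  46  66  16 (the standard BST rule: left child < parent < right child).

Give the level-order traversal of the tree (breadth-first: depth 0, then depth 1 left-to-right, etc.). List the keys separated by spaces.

43 34 79 4 37 72 28 56 78 10 46 66 5 24 16

43: root
79: right child of 43 (depth 1)
34: left child of 43 (depth 1)
4: left child of 34 (depth 2)
72: left child of 79 (depth 2)
78: right child of 72 (depth 3)
28: right child of 4 (depth 3)
10: left child of 28 (depth 4)
5: left child of 10 (depth 5)
37: right child of 34 (depth 2)
56: left child of 72 (depth 3)
24: right child of 10 (depth 5)
46: left child of 56 (depth 4)
66: right child of 56 (depth 4)
16: left child of 24 (depth 6)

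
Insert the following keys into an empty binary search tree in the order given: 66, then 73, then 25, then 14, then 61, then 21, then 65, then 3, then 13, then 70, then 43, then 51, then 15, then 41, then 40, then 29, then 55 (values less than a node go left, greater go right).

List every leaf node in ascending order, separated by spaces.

Insert 66: tree is empty, so 66 becomes the root.
Insert 73: 73 > 66 → go right. Place as right child of 66.
Insert 25: 25 < 66 → go left. Place as left child of 66.
Insert 14: 14 < 66 → go left; 14 < 25 → go left. Place as left child of 25.
Insert 61: 61 < 66 → go left; 61 > 25 → go right. Place as right child of 25.
Insert 21: 21 < 66 → go left; 21 < 25 → go left; 21 > 14 → go right. Place as right child of 14.
Insert 65: 65 < 66 → go left; 65 > 25 → go right; 65 > 61 → go right. Place as right child of 61.
Insert 3: 3 < 66 → go left; 3 < 25 → go left; 3 < 14 → go left. Place as left child of 14.
Insert 13: 13 < 66 → go left; 13 < 25 → go left; 13 < 14 → go left; 13 > 3 → go right. Place as right child of 3.
Insert 70: 70 > 66 → go right; 70 < 73 → go left. Place as left child of 73.
Insert 43: 43 < 66 → go left; 43 > 25 → go right; 43 < 61 → go left. Place as left child of 61.
Insert 51: 51 < 66 → go left; 51 > 25 → go right; 51 < 61 → go left; 51 > 43 → go right. Place as right child of 43.
Insert 15: 15 < 66 → go left; 15 < 25 → go left; 15 > 14 → go right; 15 < 21 → go left. Place as left child of 21.
Insert 41: 41 < 66 → go left; 41 > 25 → go right; 41 < 61 → go left; 41 < 43 → go left. Place as left child of 43.
Insert 40: 40 < 66 → go left; 40 > 25 → go right; 40 < 61 → go left; 40 < 43 → go left; 40 < 41 → go left. Place as left child of 41.
Insert 29: 29 < 66 → go left; 29 > 25 → go right; 29 < 61 → go left; 29 < 43 → go left; 29 < 41 → go left; 29 < 40 → go left. Place as left child of 40.
Insert 55: 55 < 66 → go left; 55 > 25 → go right; 55 < 61 → go left; 55 > 43 → go right; 55 > 51 → go right. Place as right child of 51.

13 15 29 55 65 70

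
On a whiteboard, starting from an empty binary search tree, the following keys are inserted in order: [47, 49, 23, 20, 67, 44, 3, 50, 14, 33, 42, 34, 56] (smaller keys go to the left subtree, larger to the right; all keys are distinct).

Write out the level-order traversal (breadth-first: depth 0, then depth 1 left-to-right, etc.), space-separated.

47 23 49 20 44 67 3 33 50 14 42 56 34

Insert 47: tree is empty, so 47 becomes the root.
Insert 49: 49 > 47 → go right. Place as right child of 47.
Insert 23: 23 < 47 → go left. Place as left child of 47.
Insert 20: 20 < 47 → go left; 20 < 23 → go left. Place as left child of 23.
Insert 67: 67 > 47 → go right; 67 > 49 → go right. Place as right child of 49.
Insert 44: 44 < 47 → go left; 44 > 23 → go right. Place as right child of 23.
Insert 3: 3 < 47 → go left; 3 < 23 → go left; 3 < 20 → go left. Place as left child of 20.
Insert 50: 50 > 47 → go right; 50 > 49 → go right; 50 < 67 → go left. Place as left child of 67.
Insert 14: 14 < 47 → go left; 14 < 23 → go left; 14 < 20 → go left; 14 > 3 → go right. Place as right child of 3.
Insert 33: 33 < 47 → go left; 33 > 23 → go right; 33 < 44 → go left. Place as left child of 44.
Insert 42: 42 < 47 → go left; 42 > 23 → go right; 42 < 44 → go left; 42 > 33 → go right. Place as right child of 33.
Insert 34: 34 < 47 → go left; 34 > 23 → go right; 34 < 44 → go left; 34 > 33 → go right; 34 < 42 → go left. Place as left child of 42.
Insert 56: 56 > 47 → go right; 56 > 49 → go right; 56 < 67 → go left; 56 > 50 → go right. Place as right child of 50.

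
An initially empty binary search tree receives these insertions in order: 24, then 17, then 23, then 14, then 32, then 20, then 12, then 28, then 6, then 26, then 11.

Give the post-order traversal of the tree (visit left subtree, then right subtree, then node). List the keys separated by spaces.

Resulting structure (node: left, right):
  24: L=17, R=32
  17: L=14, R=23
  23: L=20, R=–
  14: L=12, R=–
  32: L=28, R=–
  20: L=–, R=–
  12: L=6, R=–
  28: L=26, R=–
  6: L=–, R=11
  26: L=–, R=–
  11: L=–, R=–

11 6 12 14 20 23 17 26 28 32 24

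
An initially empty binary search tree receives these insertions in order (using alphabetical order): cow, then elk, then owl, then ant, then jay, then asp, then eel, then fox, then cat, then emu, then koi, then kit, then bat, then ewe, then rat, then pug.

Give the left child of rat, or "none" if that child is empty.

pug

Insert cow: tree is empty, so cow becomes the root.
Insert elk: elk > cow → go right. Place as right child of cow.
Insert owl: owl > cow → go right; owl > elk → go right. Place as right child of elk.
Insert ant: ant < cow → go left. Place as left child of cow.
Insert jay: jay > cow → go right; jay > elk → go right; jay < owl → go left. Place as left child of owl.
Insert asp: asp < cow → go left; asp > ant → go right. Place as right child of ant.
Insert eel: eel > cow → go right; eel < elk → go left. Place as left child of elk.
Insert fox: fox > cow → go right; fox > elk → go right; fox < owl → go left; fox < jay → go left. Place as left child of jay.
Insert cat: cat < cow → go left; cat > ant → go right; cat > asp → go right. Place as right child of asp.
Insert emu: emu > cow → go right; emu > elk → go right; emu < owl → go left; emu < jay → go left; emu < fox → go left. Place as left child of fox.
Insert koi: koi > cow → go right; koi > elk → go right; koi < owl → go left; koi > jay → go right. Place as right child of jay.
Insert kit: kit > cow → go right; kit > elk → go right; kit < owl → go left; kit > jay → go right; kit < koi → go left. Place as left child of koi.
Insert bat: bat < cow → go left; bat > ant → go right; bat > asp → go right; bat < cat → go left. Place as left child of cat.
Insert ewe: ewe > cow → go right; ewe > elk → go right; ewe < owl → go left; ewe < jay → go left; ewe < fox → go left; ewe > emu → go right. Place as right child of emu.
Insert rat: rat > cow → go right; rat > elk → go right; rat > owl → go right. Place as right child of owl.
Insert pug: pug > cow → go right; pug > elk → go right; pug > owl → go right; pug < rat → go left. Place as left child of rat.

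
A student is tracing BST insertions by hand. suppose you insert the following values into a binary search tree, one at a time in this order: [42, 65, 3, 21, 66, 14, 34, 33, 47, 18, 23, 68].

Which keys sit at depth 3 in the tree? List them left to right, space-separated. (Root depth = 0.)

42: root
65: right child of 42 (depth 1)
3: left child of 42 (depth 1)
21: right child of 3 (depth 2)
66: right child of 65 (depth 2)
14: left child of 21 (depth 3)
34: right child of 21 (depth 3)
33: left child of 34 (depth 4)
47: left child of 65 (depth 2)
18: right child of 14 (depth 4)
23: left child of 33 (depth 5)
68: right child of 66 (depth 3)

14 34 68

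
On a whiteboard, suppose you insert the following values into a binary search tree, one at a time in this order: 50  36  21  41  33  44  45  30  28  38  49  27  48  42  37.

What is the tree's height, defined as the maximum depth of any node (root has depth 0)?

Insert 50: tree is empty, so 50 becomes the root.
Insert 36: 36 < 50 → go left. Place as left child of 50.
Insert 21: 21 < 50 → go left; 21 < 36 → go left. Place as left child of 36.
Insert 41: 41 < 50 → go left; 41 > 36 → go right. Place as right child of 36.
Insert 33: 33 < 50 → go left; 33 < 36 → go left; 33 > 21 → go right. Place as right child of 21.
Insert 44: 44 < 50 → go left; 44 > 36 → go right; 44 > 41 → go right. Place as right child of 41.
Insert 45: 45 < 50 → go left; 45 > 36 → go right; 45 > 41 → go right; 45 > 44 → go right. Place as right child of 44.
Insert 30: 30 < 50 → go left; 30 < 36 → go left; 30 > 21 → go right; 30 < 33 → go left. Place as left child of 33.
Insert 28: 28 < 50 → go left; 28 < 36 → go left; 28 > 21 → go right; 28 < 33 → go left; 28 < 30 → go left. Place as left child of 30.
Insert 38: 38 < 50 → go left; 38 > 36 → go right; 38 < 41 → go left. Place as left child of 41.
Insert 49: 49 < 50 → go left; 49 > 36 → go right; 49 > 41 → go right; 49 > 44 → go right; 49 > 45 → go right. Place as right child of 45.
Insert 27: 27 < 50 → go left; 27 < 36 → go left; 27 > 21 → go right; 27 < 33 → go left; 27 < 30 → go left; 27 < 28 → go left. Place as left child of 28.
Insert 48: 48 < 50 → go left; 48 > 36 → go right; 48 > 41 → go right; 48 > 44 → go right; 48 > 45 → go right; 48 < 49 → go left. Place as left child of 49.
Insert 42: 42 < 50 → go left; 42 > 36 → go right; 42 > 41 → go right; 42 < 44 → go left. Place as left child of 44.
Insert 37: 37 < 50 → go left; 37 > 36 → go right; 37 < 41 → go left; 37 < 38 → go left. Place as left child of 38.

The deepest node is 27 at depth 6.

6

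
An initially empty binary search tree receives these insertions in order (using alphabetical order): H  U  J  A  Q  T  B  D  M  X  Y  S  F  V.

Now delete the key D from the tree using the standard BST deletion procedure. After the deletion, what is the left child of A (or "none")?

none

H: root
U: right child of H (depth 1)
J: left child of U (depth 2)
A: left child of H (depth 1)
Q: right child of J (depth 3)
T: right child of Q (depth 4)
B: right child of A (depth 2)
D: right child of B (depth 3)
M: left child of Q (depth 4)
X: right child of U (depth 2)
Y: right child of X (depth 3)
S: left child of T (depth 5)
F: right child of D (depth 4)
V: left child of X (depth 3)

Delete D (at most one child — splice it out).
After deletion, A's left child: none.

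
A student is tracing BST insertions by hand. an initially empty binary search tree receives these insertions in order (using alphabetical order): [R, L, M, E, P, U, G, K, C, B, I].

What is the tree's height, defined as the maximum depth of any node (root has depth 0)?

5

Insert R: tree is empty, so R becomes the root.
Insert L: L < R → go left. Place as left child of R.
Insert M: M < R → go left; M > L → go right. Place as right child of L.
Insert E: E < R → go left; E < L → go left. Place as left child of L.
Insert P: P < R → go left; P > L → go right; P > M → go right. Place as right child of M.
Insert U: U > R → go right. Place as right child of R.
Insert G: G < R → go left; G < L → go left; G > E → go right. Place as right child of E.
Insert K: K < R → go left; K < L → go left; K > E → go right; K > G → go right. Place as right child of G.
Insert C: C < R → go left; C < L → go left; C < E → go left. Place as left child of E.
Insert B: B < R → go left; B < L → go left; B < E → go left; B < C → go left. Place as left child of C.
Insert I: I < R → go left; I < L → go left; I > E → go right; I > G → go right; I < K → go left. Place as left child of K.

The deepest node is I at depth 5.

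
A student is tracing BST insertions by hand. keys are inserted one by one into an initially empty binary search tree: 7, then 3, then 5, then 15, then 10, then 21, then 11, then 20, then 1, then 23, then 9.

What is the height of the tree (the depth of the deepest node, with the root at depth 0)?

7: root
3: left child of 7 (depth 1)
5: right child of 3 (depth 2)
15: right child of 7 (depth 1)
10: left child of 15 (depth 2)
21: right child of 15 (depth 2)
11: right child of 10 (depth 3)
20: left child of 21 (depth 3)
1: left child of 3 (depth 2)
23: right child of 21 (depth 3)
9: left child of 10 (depth 3)

The deepest node is 11 at depth 3.

3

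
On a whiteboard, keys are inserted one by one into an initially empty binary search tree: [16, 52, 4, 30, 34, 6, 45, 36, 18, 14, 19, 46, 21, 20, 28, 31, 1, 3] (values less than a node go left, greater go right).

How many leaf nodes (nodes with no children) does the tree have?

Resulting structure (node: left, right):
  16: L=4, R=52
  52: L=30, R=–
  4: L=1, R=6
  30: L=18, R=34
  34: L=31, R=45
  6: L=–, R=14
  45: L=36, R=46
  36: L=–, R=–
  18: L=–, R=19
  14: L=–, R=–
  19: L=–, R=21
  46: L=–, R=–
  21: L=20, R=28
  20: L=–, R=–
  28: L=–, R=–
  31: L=–, R=–
  1: L=–, R=3
  3: L=–, R=–

Leaves: 3, 14, 20, 28, 31, 36, 46 — 7 in total.

7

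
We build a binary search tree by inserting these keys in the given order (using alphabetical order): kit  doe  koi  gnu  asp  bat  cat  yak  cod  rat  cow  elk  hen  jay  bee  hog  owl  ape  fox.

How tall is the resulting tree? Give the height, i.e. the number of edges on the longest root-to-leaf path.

6

Resulting structure (node: left, right):
  kit: L=doe, R=koi
  doe: L=asp, R=gnu
  koi: L=–, R=yak
  gnu: L=elk, R=hen
  asp: L=ape, R=bat
  bat: L=–, R=cat
  cat: L=bee, R=cod
  yak: L=rat, R=–
  cod: L=–, R=cow
  rat: L=owl, R=–
  cow: L=–, R=–
  elk: L=–, R=fox
  hen: L=–, R=jay
  jay: L=hog, R=–
  bee: L=–, R=–
  hog: L=–, R=–
  owl: L=–, R=–
  ape: L=–, R=–
  fox: L=–, R=–

The deepest node is cow at depth 6.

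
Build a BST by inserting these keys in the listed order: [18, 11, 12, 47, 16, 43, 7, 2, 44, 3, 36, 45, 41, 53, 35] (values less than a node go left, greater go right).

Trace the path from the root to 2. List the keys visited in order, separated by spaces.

18 11 7 2

18: root
11: left child of 18 (depth 1)
12: right child of 11 (depth 2)
47: right child of 18 (depth 1)
16: right child of 12 (depth 3)
43: left child of 47 (depth 2)
7: left child of 11 (depth 2)
2: left child of 7 (depth 3)
44: right child of 43 (depth 3)
3: right child of 2 (depth 4)
36: left child of 43 (depth 3)
45: right child of 44 (depth 4)
41: right child of 36 (depth 4)
53: right child of 47 (depth 2)
35: left child of 36 (depth 4)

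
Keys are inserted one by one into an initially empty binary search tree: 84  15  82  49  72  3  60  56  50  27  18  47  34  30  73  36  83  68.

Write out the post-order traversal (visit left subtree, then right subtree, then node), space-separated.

Insert 84: tree is empty, so 84 becomes the root.
Insert 15: 15 < 84 → go left. Place as left child of 84.
Insert 82: 82 < 84 → go left; 82 > 15 → go right. Place as right child of 15.
Insert 49: 49 < 84 → go left; 49 > 15 → go right; 49 < 82 → go left. Place as left child of 82.
Insert 72: 72 < 84 → go left; 72 > 15 → go right; 72 < 82 → go left; 72 > 49 → go right. Place as right child of 49.
Insert 3: 3 < 84 → go left; 3 < 15 → go left. Place as left child of 15.
Insert 60: 60 < 84 → go left; 60 > 15 → go right; 60 < 82 → go left; 60 > 49 → go right; 60 < 72 → go left. Place as left child of 72.
Insert 56: 56 < 84 → go left; 56 > 15 → go right; 56 < 82 → go left; 56 > 49 → go right; 56 < 72 → go left; 56 < 60 → go left. Place as left child of 60.
Insert 50: 50 < 84 → go left; 50 > 15 → go right; 50 < 82 → go left; 50 > 49 → go right; 50 < 72 → go left; 50 < 60 → go left; 50 < 56 → go left. Place as left child of 56.
Insert 27: 27 < 84 → go left; 27 > 15 → go right; 27 < 82 → go left; 27 < 49 → go left. Place as left child of 49.
Insert 18: 18 < 84 → go left; 18 > 15 → go right; 18 < 82 → go left; 18 < 49 → go left; 18 < 27 → go left. Place as left child of 27.
Insert 47: 47 < 84 → go left; 47 > 15 → go right; 47 < 82 → go left; 47 < 49 → go left; 47 > 27 → go right. Place as right child of 27.
Insert 34: 34 < 84 → go left; 34 > 15 → go right; 34 < 82 → go left; 34 < 49 → go left; 34 > 27 → go right; 34 < 47 → go left. Place as left child of 47.
Insert 30: 30 < 84 → go left; 30 > 15 → go right; 30 < 82 → go left; 30 < 49 → go left; 30 > 27 → go right; 30 < 47 → go left; 30 < 34 → go left. Place as left child of 34.
Insert 73: 73 < 84 → go left; 73 > 15 → go right; 73 < 82 → go left; 73 > 49 → go right; 73 > 72 → go right. Place as right child of 72.
Insert 36: 36 < 84 → go left; 36 > 15 → go right; 36 < 82 → go left; 36 < 49 → go left; 36 > 27 → go right; 36 < 47 → go left; 36 > 34 → go right. Place as right child of 34.
Insert 83: 83 < 84 → go left; 83 > 15 → go right; 83 > 82 → go right. Place as right child of 82.
Insert 68: 68 < 84 → go left; 68 > 15 → go right; 68 < 82 → go left; 68 > 49 → go right; 68 < 72 → go left; 68 > 60 → go right. Place as right child of 60.

3 18 30 36 34 47 27 50 56 68 60 73 72 49 83 82 15 84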